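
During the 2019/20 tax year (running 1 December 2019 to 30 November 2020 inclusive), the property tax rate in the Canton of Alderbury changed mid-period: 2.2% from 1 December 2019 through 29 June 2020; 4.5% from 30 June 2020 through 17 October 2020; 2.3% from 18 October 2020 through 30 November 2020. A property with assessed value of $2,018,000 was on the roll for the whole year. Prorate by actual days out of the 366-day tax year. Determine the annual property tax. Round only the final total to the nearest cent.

$58,588.16

1 December 2019 – 29 June 2020: 212 days at 2.2% → $2,018,000 × 2.2% × 212/366 = $25,715.7158
30 June – 17 October 2020: 110 days at 4.5% → $2,018,000 × 4.5% × 110/366 = $27,292.6230
18 October – 30 November 2020: 44 days at 2.3% → $2,018,000 × 2.3% × 44/366 = $5,579.8251
Total = $58,588.1639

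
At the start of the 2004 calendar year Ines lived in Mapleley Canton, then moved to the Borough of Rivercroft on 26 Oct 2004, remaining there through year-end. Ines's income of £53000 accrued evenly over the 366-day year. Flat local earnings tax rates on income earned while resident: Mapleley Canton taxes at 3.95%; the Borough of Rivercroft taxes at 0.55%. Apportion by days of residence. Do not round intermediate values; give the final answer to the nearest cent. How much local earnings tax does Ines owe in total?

£1763.63

Mapleley Canton, 1 Jan – 25 Oct 2004: 299 days → £53000 × 3.95% × 299/366 = £1710.2637
The Borough of Rivercroft, 26 Oct – 31 Dec 2004: 67 days → £53000 × 0.55% × 67/366 = £53.3620
Total = £1763.6257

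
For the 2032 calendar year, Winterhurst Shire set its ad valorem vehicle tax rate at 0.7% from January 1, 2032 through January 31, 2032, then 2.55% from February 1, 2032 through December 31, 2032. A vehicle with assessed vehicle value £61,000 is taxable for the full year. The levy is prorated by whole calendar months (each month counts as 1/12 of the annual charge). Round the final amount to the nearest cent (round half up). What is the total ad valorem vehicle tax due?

January 1 – January 31, 2032: 1 month at 0.7% → £61,000 × 0.7% × 1/12 = £35.5833
February 1 – December 31, 2032: 11 months at 2.55% → £61,000 × 2.55% × 11/12 = £1,425.8750
Total = £1,461.4583

£1,461.46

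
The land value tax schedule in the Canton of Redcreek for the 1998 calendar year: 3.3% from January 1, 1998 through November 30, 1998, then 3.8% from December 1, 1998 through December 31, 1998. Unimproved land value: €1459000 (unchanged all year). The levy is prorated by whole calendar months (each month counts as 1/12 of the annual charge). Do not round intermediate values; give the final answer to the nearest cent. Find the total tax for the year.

€48754.92

January 1 – November 30, 1998: 11 months at 3.3% → €1459000 × 3.3% × 11/12 = €44134.7500
December 1 – December 31, 1998: 1 month at 3.8% → €1459000 × 3.8% × 1/12 = €4620.1667
Total = €48754.9167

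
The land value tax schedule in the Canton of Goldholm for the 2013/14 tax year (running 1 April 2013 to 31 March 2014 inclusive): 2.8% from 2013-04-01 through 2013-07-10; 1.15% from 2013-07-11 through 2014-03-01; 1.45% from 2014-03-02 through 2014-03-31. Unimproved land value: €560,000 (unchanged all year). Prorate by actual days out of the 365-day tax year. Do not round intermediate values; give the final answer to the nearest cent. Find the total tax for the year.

€9,134.90

2013-04-01 to 2013-07-10: 101 days at 2.8% → €560,000 × 2.8% × 101/365 = €4,338.8493
2013-07-11 to 2014-03-01: 234 days at 1.15% → €560,000 × 1.15% × 234/365 = €4,128.6575
2014-03-02 to 2014-03-31: 30 days at 1.45% → €560,000 × 1.45% × 30/365 = €667.3973
Total = €9,134.9041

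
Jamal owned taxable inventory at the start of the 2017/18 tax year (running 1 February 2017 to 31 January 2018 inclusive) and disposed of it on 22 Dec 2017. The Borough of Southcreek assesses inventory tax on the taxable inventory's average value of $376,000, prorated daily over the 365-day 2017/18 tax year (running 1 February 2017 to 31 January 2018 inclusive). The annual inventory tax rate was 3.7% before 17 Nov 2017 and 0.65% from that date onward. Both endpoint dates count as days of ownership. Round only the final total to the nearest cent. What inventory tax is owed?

1 Feb – 16 Nov 2017: 289 days at 3.7% → $376,000 × 3.7% × 289/365 = $11,015.2548
17 Nov – 22 Dec 2017: 36 days at 0.65% → $376,000 × 0.65% × 36/365 = $241.0521
Total = $11,256.3068

$11,256.31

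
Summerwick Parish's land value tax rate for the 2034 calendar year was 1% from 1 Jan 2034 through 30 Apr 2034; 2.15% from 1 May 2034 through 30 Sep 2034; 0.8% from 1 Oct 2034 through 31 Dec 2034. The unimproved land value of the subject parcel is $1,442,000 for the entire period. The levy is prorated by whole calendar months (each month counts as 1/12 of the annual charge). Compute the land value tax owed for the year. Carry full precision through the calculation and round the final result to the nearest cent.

$20,608.58

1 Jan – 30 Apr 2034: 4 months at 1% → $1,442,000 × 1% × 4/12 = $4,806.6667
1 May – 30 Sep 2034: 5 months at 2.15% → $1,442,000 × 2.15% × 5/12 = $12,917.9167
1 Oct – 31 Dec 2034: 3 months at 0.8% → $1,442,000 × 0.8% × 3/12 = $2,884.0000
Total = $20,608.5833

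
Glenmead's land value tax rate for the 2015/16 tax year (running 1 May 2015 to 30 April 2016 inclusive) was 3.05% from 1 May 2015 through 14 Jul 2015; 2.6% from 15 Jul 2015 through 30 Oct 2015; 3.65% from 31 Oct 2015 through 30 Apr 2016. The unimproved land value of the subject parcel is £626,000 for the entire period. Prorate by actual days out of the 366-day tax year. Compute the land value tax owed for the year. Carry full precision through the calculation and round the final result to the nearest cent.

£20,139.75

1 May – 14 Jul 2015: 75 days at 3.05% → £626,000 × 3.05% × 75/366 = £3,912.5000
15 Jul – 30 Oct 2015: 108 days at 2.6% → £626,000 × 2.6% × 108/366 = £4,802.7541
31 Oct 2015 – 30 Apr 2016: 183 days at 3.65% → £626,000 × 3.65% × 183/366 = £11,424.5000
Total = £20,139.7541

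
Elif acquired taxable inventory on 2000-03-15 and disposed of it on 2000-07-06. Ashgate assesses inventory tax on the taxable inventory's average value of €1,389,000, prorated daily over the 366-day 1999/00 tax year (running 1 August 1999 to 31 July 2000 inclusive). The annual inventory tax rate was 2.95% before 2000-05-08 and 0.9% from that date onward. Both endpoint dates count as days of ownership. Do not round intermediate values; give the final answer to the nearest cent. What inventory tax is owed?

2000-03-15 to 2000-05-07: 54 days at 2.95% → €1,389,000 × 2.95% × 54/366 = €6,045.5656
2000-05-08 to 2000-07-06: 60 days at 0.9% → €1,389,000 × 0.9% × 60/366 = €2,049.3443
Total = €8,094.9098

€8,094.91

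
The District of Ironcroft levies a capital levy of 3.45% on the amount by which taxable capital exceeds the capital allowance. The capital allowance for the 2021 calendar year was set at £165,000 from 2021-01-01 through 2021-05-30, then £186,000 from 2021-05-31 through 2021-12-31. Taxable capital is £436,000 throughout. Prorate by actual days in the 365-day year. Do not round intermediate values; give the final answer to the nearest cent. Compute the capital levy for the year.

2021-01-01 to 2021-05-30: 150 days, exemption £165,000 → (£436,000 − £165,000) × 3.45% × 150/365 = £3,842.2603
2021-05-31 to 2021-12-31: 215 days, exemption £186,000 → (£436,000 − £186,000) × 3.45% × 215/365 = £5,080.4795
Total = £8,922.7397

£8,922.74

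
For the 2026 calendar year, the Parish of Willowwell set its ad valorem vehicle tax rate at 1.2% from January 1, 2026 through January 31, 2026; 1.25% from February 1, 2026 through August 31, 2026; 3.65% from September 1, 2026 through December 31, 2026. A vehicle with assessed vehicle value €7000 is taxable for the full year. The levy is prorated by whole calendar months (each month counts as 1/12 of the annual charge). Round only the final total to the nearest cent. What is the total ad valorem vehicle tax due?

January 1 – January 31, 2026: 1 month at 1.2% → €7000 × 1.2% × 1/12 = €7.0000
February 1 – August 31, 2026: 7 months at 1.25% → €7000 × 1.25% × 7/12 = €51.0417
September 1 – December 31, 2026: 4 months at 3.65% → €7000 × 3.65% × 4/12 = €85.1667
Total = €143.2083

€143.21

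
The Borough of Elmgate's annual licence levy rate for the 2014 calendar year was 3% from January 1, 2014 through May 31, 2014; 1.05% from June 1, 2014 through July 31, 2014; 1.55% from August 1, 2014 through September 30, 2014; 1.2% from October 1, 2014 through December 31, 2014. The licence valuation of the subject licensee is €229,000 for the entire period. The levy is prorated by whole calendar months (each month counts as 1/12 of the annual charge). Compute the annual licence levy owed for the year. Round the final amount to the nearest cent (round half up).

January 1 – May 31, 2014: 5 months at 3% → €229,000 × 3% × 5/12 = €2,862.5000
June 1 – July 31, 2014: 2 months at 1.05% → €229,000 × 1.05% × 2/12 = €400.7500
August 1 – September 30, 2014: 2 months at 1.55% → €229,000 × 1.55% × 2/12 = €591.5833
October 1 – December 31, 2014: 3 months at 1.2% → €229,000 × 1.2% × 3/12 = €687.0000
Total = €4,541.8333

€4,541.83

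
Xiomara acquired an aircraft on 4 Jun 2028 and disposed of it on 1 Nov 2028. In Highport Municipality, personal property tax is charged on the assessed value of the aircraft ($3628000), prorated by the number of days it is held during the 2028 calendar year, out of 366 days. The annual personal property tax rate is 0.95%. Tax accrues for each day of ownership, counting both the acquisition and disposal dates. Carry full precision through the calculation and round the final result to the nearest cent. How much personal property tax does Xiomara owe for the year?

$14219.58

Days held (4 Jun – 1 Nov 2028): 151 out of 366
Tax = $3628000 × 0.95% × 151/366 = $14219.5792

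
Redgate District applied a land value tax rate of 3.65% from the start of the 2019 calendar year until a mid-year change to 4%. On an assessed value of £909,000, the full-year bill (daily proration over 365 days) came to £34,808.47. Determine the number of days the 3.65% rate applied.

178 days

Let d = days at the first rate; then 365 − d days at the second rate.
£909,000 × [3.65%·d + 4%·(365−d)] / 365 = £34,808.47
Solving gives d = 178, so the new rate took effect on 28 June 2019.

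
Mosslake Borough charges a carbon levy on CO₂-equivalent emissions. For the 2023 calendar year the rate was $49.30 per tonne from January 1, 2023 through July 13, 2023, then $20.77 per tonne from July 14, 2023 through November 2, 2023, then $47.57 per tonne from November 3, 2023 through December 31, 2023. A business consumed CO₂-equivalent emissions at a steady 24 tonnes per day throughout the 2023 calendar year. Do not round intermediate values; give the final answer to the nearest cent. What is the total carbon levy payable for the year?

January 1 – July 13, 2023: 194 days × 24 tonnes/day = 4,656 tonnes at $49.30/tonne → $229540.80
July 14 – November 2, 2023: 112 days × 24 tonnes/day = 2,688 tonnes at $20.77/tonne → $55829.76
November 3 – December 31, 2023: 59 days × 24 tonnes/day = 1,416 tonnes at $47.57/tonne → $67359.12

$352729.68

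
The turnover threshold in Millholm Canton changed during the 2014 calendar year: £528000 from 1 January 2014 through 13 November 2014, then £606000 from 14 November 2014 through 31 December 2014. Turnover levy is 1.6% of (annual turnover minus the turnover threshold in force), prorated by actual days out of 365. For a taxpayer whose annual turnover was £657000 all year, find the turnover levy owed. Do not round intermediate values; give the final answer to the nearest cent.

1 January – 13 November 2014: 317 days, exemption £528000 → (£657000 − £528000) × 1.6% × 317/365 = £1792.5699
14 November – 31 December 2014: 48 days, exemption £606000 → (£657000 − £606000) × 1.6% × 48/365 = £107.3096
Total = £1899.8795

£1899.88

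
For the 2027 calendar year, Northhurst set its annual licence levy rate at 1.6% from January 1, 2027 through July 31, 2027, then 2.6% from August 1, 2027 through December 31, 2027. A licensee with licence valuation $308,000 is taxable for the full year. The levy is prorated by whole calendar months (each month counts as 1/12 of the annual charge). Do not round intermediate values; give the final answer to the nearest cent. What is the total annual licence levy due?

$6,211.33

January 1 – July 31, 2027: 7 months at 1.6% → $308,000 × 1.6% × 7/12 = $2,874.6667
August 1 – December 31, 2027: 5 months at 2.6% → $308,000 × 2.6% × 5/12 = $3,336.6667
Total = $6,211.3333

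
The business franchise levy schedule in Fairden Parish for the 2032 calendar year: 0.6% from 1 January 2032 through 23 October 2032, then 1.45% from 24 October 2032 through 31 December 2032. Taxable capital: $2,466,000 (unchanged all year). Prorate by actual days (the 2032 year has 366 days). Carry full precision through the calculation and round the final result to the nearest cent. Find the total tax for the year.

1 January – 23 October 2032: 297 days at 0.6% → $2,466,000 × 0.6% × 297/366 = $12,006.5902
24 October – 31 December 2032: 69 days at 1.45% → $2,466,000 × 1.45% × 69/366 = $6,741.0738
Total = $18,747.6639

$18,747.66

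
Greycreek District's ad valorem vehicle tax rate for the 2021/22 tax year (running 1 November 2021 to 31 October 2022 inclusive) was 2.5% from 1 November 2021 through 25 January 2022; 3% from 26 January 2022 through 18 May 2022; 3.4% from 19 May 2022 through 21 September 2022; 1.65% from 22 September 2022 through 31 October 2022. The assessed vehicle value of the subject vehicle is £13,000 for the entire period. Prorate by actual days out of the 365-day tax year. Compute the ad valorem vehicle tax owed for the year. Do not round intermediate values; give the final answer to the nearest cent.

1 November 2021 – 25 January 2022: 86 days at 2.5% → £13,000 × 2.5% × 86/365 = £76.5753
26 January – 18 May 2022: 113 days at 3% → £13,000 × 3% × 113/365 = £120.7397
19 May – 21 September 2022: 126 days at 3.4% → £13,000 × 3.4% × 126/365 = £152.5808
22 September – 31 October 2022: 40 days at 1.65% → £13,000 × 1.65% × 40/365 = £23.5068
Total = £373.4027

£373.40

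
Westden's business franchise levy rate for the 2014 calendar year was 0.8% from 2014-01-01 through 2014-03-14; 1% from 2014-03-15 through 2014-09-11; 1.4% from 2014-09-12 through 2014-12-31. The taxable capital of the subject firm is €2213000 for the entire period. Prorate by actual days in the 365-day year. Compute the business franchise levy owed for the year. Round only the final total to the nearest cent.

€23936.78

2014-01-01 to 2014-03-14: 73 days at 0.8% → €2213000 × 0.8% × 73/365 = €3540.8000
2014-03-15 to 2014-09-11: 181 days at 1% → €2213000 × 1% × 181/365 = €10974.0548
2014-09-12 to 2014-12-31: 111 days at 1.4% → €2213000 × 1.4% × 111/365 = €9421.9233
Total = €23936.7781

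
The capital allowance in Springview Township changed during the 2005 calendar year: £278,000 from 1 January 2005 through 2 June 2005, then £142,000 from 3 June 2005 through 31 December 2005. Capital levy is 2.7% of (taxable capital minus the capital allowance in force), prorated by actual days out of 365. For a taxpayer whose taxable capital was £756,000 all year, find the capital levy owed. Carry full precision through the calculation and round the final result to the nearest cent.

1 January – 2 June 2005: 153 days, exemption £278,000 → (£756,000 − £278,000) × 2.7% × 153/365 = £5,409.9123
3 June – 31 December 2005: 212 days, exemption £142,000 → (£756,000 − £142,000) × 2.7% × 212/365 = £9,628.8658
Total = £15,038.7781

£15,038.78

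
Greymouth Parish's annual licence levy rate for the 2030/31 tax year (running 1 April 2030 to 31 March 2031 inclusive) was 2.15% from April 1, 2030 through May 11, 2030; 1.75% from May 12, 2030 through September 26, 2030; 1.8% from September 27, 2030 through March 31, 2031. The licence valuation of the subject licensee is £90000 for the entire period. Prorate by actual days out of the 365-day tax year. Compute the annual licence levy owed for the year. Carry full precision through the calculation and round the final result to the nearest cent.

£1638.37

April 1 – May 11, 2030: 41 days at 2.15% → £90000 × 2.15% × 41/365 = £217.3562
May 12 – September 26, 2030: 138 days at 1.75% → £90000 × 1.75% × 138/365 = £595.4795
September 27, 2030 – March 31, 2031: 186 days at 1.8% → £90000 × 1.8% × 186/365 = £825.5342
Total = £1638.3699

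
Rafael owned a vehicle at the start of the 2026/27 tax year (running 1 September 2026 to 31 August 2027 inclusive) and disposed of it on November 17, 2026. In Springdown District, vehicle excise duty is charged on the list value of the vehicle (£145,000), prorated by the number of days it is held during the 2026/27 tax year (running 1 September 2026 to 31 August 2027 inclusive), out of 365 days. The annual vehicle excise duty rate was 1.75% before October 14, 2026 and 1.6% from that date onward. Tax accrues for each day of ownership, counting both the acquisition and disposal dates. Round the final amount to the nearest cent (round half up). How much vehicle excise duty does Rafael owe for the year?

£521.40

September 1 – October 13, 2026: 43 days at 1.75% → £145,000 × 1.75% × 43/365 = £298.9384
October 14 – November 17, 2026: 35 days at 1.6% → £145,000 × 1.6% × 35/365 = £222.4658
Total = £521.4041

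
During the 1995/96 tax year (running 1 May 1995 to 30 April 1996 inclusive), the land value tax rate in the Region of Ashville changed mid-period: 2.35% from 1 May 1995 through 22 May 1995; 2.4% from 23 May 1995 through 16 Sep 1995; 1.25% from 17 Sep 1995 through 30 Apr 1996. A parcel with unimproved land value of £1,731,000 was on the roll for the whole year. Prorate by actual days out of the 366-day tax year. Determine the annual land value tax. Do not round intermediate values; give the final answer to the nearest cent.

£29,145.59

1 May – 22 May 1995: 22 days at 2.35% → £1,731,000 × 2.35% × 22/366 = £2,445.1557
23 May – 16 Sep 1995: 117 days at 2.4% → £1,731,000 × 2.4% × 117/366 = £13,280.4590
17 Sep 1995 – 30 Apr 1996: 227 days at 1.25% → £1,731,000 × 1.25% × 227/366 = £13,419.9795
Total = £29,145.5943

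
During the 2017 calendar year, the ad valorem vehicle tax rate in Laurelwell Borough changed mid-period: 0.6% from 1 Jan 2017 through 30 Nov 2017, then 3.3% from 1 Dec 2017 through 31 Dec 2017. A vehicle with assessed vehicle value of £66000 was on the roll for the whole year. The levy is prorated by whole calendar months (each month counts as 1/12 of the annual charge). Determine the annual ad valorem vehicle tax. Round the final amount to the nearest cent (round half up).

1 Jan – 30 Nov 2017: 11 months at 0.6% → £66000 × 0.6% × 11/12 = £363.0000
1 Dec – 31 Dec 2017: 1 month at 3.3% → £66000 × 3.3% × 1/12 = £181.5000
Total = £544.5000

£544.50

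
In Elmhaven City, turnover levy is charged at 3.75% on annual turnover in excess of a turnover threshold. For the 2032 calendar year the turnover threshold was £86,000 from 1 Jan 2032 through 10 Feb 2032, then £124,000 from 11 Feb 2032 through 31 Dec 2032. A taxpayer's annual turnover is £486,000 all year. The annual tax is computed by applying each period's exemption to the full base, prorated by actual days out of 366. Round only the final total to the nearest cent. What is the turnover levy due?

1 Jan – 10 Feb 2032: 41 days, exemption £86,000 → (£486,000 − £86,000) × 3.75% × 41/366 = £1,680.3279
11 Feb – 31 Dec 2032: 325 days, exemption £124,000 → (£486,000 − £124,000) × 3.75% × 325/366 = £12,054.3033
Total = £13,734.6311

£13,734.63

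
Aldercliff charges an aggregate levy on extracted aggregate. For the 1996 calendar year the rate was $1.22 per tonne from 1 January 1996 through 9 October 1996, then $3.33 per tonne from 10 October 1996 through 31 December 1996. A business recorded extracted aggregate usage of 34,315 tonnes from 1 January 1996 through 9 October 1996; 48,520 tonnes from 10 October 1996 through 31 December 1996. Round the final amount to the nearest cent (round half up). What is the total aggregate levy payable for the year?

1 January – 9 October 1996: 34,315 tonnes at $1.22/tonne → $41,864.30
10 October – 31 December 1996: 48,520 tonnes at $3.33/tonne → $161,571.60

$203,435.90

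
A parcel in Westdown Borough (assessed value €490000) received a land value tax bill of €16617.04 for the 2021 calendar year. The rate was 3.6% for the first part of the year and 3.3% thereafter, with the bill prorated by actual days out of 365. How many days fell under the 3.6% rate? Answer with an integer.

111 days

Let d = days at the first rate; then 365 − d days at the second rate.
€490000 × [3.6%·d + 3.3%·(365−d)] / 365 = €16617.04
Solving gives d = 111, so the new rate took effect on 22 April 2021.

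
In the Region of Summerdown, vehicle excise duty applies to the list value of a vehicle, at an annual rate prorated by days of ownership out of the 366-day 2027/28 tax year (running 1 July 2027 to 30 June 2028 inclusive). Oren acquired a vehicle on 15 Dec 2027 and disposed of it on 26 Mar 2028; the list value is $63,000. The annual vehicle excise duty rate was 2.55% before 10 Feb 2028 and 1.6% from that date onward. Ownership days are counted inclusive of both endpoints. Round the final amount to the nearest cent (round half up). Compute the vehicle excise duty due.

15 Dec 2027 – 9 Feb 2028: 57 days at 2.55% → $63,000 × 2.55% × 57/366 = $250.1926
10 Feb – 26 Mar 2028: 46 days at 1.6% → $63,000 × 1.6% × 46/366 = $126.6885
Total = $376.8811

$376.88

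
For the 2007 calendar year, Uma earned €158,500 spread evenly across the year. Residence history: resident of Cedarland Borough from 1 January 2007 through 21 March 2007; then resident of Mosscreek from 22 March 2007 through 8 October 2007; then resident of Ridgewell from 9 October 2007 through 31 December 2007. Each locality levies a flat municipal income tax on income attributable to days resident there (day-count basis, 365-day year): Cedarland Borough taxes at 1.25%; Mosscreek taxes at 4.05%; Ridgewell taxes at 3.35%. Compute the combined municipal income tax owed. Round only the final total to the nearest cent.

€5,191.20

Cedarland Borough, 1 January – 21 March 2007: 80 days → €158,500 × 1.25% × 80/365 = €434.2466
Mosscreek, 22 March – 8 October 2007: 201 days → €158,500 × 4.05% × 201/365 = €3,534.9842
Ridgewell, 9 October – 31 December 2007: 84 days → €158,500 × 3.35% × 84/365 = €1,221.9699
Total = €5,191.2007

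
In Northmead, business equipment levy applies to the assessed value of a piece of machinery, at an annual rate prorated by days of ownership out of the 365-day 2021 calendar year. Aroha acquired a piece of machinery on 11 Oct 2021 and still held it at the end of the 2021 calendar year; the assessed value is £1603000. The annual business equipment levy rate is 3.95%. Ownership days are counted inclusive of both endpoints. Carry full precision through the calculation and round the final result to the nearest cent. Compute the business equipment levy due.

Days held (11 Oct – 31 Dec 2021): 82 out of 365
Tax = £1603000 × 3.95% × 82/365 = £14224.9781

£14224.98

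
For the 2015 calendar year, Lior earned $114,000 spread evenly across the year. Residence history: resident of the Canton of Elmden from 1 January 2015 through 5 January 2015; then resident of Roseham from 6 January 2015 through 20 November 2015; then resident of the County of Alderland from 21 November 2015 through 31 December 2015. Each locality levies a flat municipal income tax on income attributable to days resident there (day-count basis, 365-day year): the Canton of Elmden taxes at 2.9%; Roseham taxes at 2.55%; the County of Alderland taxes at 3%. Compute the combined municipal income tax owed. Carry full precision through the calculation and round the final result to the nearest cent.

The Canton of Elmden, 1 January – 5 January 2015: 5 days → $114,000 × 2.9% × 5/365 = $45.2877
Roseham, 6 January – 20 November 2015: 319 days → $114,000 × 2.55% × 319/365 = $2,540.6384
The County of Alderland, 21 November – 31 December 2015: 41 days → $114,000 × 3% × 41/365 = $384.1644
Total = $2,970.0904

$2,970.09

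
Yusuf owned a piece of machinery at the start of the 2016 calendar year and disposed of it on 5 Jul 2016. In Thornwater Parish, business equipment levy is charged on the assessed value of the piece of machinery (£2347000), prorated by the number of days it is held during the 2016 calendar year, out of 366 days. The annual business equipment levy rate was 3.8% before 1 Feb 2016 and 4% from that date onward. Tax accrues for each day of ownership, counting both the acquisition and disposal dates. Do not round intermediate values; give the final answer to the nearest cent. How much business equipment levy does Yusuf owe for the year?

£47568.43

1 Jan – 31 Jan 2016: 31 days at 3.8% → £2347000 × 3.8% × 31/366 = £7554.0055
1 Feb – 5 Jul 2016: 156 days at 4% → £2347000 × 4% × 156/366 = £40014.4262
Total = £47568.4317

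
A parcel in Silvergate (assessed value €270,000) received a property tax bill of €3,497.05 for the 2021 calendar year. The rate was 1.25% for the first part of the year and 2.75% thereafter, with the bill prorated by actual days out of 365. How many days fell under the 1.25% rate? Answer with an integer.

354 days

Let d = days at the first rate; then 365 − d days at the second rate.
€270,000 × [1.25%·d + 2.75%·(365−d)] / 365 = €3,497.05
Solving gives d = 354, so the new rate took effect on 21 December 2021.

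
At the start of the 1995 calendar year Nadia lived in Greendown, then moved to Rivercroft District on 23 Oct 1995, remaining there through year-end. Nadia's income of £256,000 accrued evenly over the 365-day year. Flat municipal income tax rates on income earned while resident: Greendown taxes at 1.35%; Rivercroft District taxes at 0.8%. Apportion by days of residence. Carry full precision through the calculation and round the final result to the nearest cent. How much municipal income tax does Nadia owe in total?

Greendown, 1 Jan – 22 Oct 1995: 295 days → £256,000 × 1.35% × 295/365 = £2,793.2055
Rivercroft District, 23 Oct – 31 Dec 1995: 70 days → £256,000 × 0.8% × 70/365 = £392.7671
Total = £3,185.9726

£3,185.97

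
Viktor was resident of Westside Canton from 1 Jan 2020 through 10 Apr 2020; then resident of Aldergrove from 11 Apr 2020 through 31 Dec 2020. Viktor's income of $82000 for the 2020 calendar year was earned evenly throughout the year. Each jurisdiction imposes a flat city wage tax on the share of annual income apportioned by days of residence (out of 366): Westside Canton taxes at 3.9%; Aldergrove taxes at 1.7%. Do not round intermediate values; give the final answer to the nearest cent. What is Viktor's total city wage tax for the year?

Westside Canton, 1 Jan – 10 Apr 2020: 101 days → $82000 × 3.9% × 101/366 = $882.5082
Aldergrove, 11 Apr – 31 Dec 2020: 265 days → $82000 × 1.7% × 265/366 = $1009.3169
Total = $1891.8251

$1891.83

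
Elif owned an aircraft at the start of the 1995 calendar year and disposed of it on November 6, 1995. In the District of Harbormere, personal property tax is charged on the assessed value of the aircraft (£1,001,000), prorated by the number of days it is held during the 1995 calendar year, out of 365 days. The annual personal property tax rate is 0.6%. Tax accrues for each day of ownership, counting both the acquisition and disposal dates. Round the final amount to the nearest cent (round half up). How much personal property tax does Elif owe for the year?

Days held (January 1 – November 6, 1995): 310 out of 365
Tax = £1,001,000 × 0.6% × 310/365 = £5,100.9863

£5,100.99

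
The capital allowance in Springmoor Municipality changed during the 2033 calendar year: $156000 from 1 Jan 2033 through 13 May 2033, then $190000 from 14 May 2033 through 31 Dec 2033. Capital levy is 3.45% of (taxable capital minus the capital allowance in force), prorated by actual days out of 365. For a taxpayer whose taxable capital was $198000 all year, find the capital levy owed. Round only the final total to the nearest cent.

$703.42

1 Jan – 13 May 2033: 133 days, exemption $156000 → ($198000 − $156000) × 3.45% × 133/365 = $527.9918
14 May – 31 Dec 2033: 232 days, exemption $190000 → ($198000 − $190000) × 3.45% × 232/365 = $175.4301
Total = $703.4219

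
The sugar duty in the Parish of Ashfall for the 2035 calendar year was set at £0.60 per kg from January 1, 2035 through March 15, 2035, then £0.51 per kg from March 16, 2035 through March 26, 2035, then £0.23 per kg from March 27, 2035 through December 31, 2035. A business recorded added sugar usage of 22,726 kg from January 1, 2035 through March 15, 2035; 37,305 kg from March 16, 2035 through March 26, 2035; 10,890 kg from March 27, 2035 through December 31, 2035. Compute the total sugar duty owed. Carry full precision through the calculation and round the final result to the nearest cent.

£35,165.85

January 1 – March 15, 2035: 22,726 kg at £0.60/kg → £13,635.60
March 16 – March 26, 2035: 37,305 kg at £0.51/kg → £19,025.55
March 27 – December 31, 2035: 10,890 kg at £0.23/kg → £2,504.70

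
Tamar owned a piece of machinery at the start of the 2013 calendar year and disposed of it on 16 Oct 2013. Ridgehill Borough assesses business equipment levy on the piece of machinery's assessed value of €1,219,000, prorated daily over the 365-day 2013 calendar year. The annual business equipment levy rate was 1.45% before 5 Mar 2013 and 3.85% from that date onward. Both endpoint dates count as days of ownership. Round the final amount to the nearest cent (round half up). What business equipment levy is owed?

1 Jan – 4 Mar 2013: 63 days at 1.45% → €1,219,000 × 1.45% × 63/365 = €3,050.8397
5 Mar – 16 Oct 2013: 226 days at 3.85% → €1,219,000 × 3.85% × 226/365 = €29,058.9562
Total = €32,109.7959

€32,109.80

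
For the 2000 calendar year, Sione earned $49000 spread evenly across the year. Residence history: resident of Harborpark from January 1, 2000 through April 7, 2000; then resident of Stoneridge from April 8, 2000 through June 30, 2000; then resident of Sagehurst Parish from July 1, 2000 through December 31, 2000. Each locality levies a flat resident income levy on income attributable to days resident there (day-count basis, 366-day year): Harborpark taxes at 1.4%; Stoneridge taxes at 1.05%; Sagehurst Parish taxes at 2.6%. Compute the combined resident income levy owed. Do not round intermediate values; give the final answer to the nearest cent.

$942.25

Harborpark, January 1 – April 7, 2000: 98 days → $49000 × 1.4% × 98/366 = $183.6831
Stoneridge, April 8 – June 30, 2000: 84 days → $49000 × 1.05% × 84/366 = $118.0820
Sagehurst Parish, July 1 – December 31, 2000: 184 days → $49000 × 2.6% × 184/366 = $640.4809
Total = $942.2459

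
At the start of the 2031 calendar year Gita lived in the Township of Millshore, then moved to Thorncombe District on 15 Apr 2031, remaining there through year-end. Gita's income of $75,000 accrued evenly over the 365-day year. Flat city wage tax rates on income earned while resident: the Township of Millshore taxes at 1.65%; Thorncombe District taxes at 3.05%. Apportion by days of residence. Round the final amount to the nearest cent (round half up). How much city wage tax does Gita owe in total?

$1,988.32

The Township of Millshore, 1 Jan – 14 Apr 2031: 104 days → $75,000 × 1.65% × 104/365 = $352.6027
Thorncombe District, 15 Apr – 31 Dec 2031: 261 days → $75,000 × 3.05% × 261/365 = $1,635.7192
Total = $1,988.3219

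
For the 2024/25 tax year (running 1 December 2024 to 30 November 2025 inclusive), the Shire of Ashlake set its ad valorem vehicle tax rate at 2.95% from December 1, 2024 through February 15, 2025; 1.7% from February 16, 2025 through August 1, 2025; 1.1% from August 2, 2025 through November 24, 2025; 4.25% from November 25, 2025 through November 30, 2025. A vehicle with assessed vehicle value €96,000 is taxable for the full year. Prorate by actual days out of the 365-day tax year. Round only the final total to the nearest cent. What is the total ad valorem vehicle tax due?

€1,743.91

December 1, 2024 – February 15, 2025: 77 days at 2.95% → €96,000 × 2.95% × 77/365 = €597.4356
February 16 – August 1, 2025: 167 days at 1.7% → €96,000 × 1.7% × 167/365 = €746.6959
August 2 – November 24, 2025: 115 days at 1.1% → €96,000 × 1.1% × 115/365 = €332.7123
November 25 – November 30, 2025: 6 days at 4.25% → €96,000 × 4.25% × 6/365 = €67.0685
Total = €1,743.9123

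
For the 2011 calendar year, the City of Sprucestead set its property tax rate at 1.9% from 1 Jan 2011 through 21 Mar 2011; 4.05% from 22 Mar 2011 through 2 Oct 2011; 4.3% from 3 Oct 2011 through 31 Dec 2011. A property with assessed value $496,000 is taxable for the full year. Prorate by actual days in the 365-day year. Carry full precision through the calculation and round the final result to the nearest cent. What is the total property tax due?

1 Jan – 21 Mar 2011: 80 days at 1.9% → $496,000 × 1.9% × 80/365 = $2,065.5342
22 Mar – 2 Oct 2011: 195 days at 4.05% → $496,000 × 4.05% × 195/365 = $10,731.9452
3 Oct – 31 Dec 2011: 90 days at 4.3% → $496,000 × 4.3% × 90/365 = $5,258.9589
Total = $18,056.4384

$18,056.44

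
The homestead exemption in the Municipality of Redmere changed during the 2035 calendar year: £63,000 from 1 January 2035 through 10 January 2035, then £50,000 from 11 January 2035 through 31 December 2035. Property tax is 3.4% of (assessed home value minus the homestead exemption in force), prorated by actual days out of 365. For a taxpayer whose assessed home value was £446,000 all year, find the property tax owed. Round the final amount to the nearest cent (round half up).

£13,451.89

1 January – 10 January 2035: 10 days, exemption £63,000 → (£446,000 − £63,000) × 3.4% × 10/365 = £356.7671
11 January – 31 December 2035: 355 days, exemption £50,000 → (£446,000 − £50,000) × 3.4% × 355/365 = £13,095.1233
Total = £13,451.8904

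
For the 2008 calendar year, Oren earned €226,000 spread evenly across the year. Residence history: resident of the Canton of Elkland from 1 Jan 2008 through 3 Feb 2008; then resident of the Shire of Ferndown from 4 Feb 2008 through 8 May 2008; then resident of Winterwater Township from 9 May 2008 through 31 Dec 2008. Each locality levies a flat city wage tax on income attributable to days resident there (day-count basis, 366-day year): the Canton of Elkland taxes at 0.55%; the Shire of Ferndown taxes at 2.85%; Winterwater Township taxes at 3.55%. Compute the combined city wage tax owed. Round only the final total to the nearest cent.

€6,982.54

The Canton of Elkland, 1 Jan – 3 Feb 2008: 34 days → €226,000 × 0.55% × 34/366 = €115.4699
The Shire of Ferndown, 4 Feb – 8 May 2008: 95 days → €226,000 × 2.85% × 95/366 = €1,671.8443
Winterwater Township, 9 May – 31 Dec 2008: 237 days → €226,000 × 3.55% × 237/366 = €5,195.2213
Total = €6,982.5355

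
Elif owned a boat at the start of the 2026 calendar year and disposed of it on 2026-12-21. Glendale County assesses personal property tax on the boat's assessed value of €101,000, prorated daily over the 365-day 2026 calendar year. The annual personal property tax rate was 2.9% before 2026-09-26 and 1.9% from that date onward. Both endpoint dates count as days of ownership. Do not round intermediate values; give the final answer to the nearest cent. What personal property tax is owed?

€2,608.01

2026-01-01 to 2026-09-25: 268 days at 2.9% → €101,000 × 2.9% × 268/365 = €2,150.6082
2026-09-26 to 2026-12-21: 87 days at 1.9% → €101,000 × 1.9% × 87/365 = €457.4055
Total = €2,608.0137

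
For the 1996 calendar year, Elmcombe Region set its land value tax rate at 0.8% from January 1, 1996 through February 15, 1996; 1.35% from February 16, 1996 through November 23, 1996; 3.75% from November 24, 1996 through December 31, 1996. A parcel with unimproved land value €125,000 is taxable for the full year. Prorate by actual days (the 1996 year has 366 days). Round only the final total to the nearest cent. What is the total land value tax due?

€1,912.57

January 1 – February 15, 1996: 46 days at 0.8% → €125,000 × 0.8% × 46/366 = €125.6831
February 16 – November 23, 1996: 282 days at 1.35% → €125,000 × 1.35% × 282/366 = €1,300.2049
November 24 – December 31, 1996: 38 days at 3.75% → €125,000 × 3.75% × 38/366 = €486.6803
Total = €1,912.5683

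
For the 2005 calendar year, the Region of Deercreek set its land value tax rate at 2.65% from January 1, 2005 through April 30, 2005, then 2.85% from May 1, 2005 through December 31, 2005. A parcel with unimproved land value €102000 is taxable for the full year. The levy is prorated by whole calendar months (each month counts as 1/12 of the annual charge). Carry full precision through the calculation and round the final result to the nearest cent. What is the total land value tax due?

€2839.00

January 1 – April 30, 2005: 4 months at 2.65% → €102000 × 2.65% × 4/12 = €901.0000
May 1 – December 31, 2005: 8 months at 2.85% → €102000 × 2.85% × 8/12 = €1938.0000
Total = €2839.0000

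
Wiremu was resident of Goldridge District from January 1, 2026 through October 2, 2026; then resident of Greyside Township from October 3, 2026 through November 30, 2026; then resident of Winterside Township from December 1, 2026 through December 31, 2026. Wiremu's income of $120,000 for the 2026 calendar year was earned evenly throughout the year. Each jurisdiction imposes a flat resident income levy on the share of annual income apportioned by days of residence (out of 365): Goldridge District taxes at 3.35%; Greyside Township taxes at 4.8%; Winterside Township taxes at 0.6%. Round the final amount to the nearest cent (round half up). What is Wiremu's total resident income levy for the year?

Goldridge District, January 1 – October 2, 2026: 275 days → $120,000 × 3.35% × 275/365 = $3,028.7671
Greyside Township, October 3 – November 30, 2026: 59 days → $120,000 × 4.8% × 59/365 = $931.0685
Winterside Township, December 1 – December 31, 2026: 31 days → $120,000 × 0.6% × 31/365 = $61.1507
Total = $4,020.9863

$4,020.99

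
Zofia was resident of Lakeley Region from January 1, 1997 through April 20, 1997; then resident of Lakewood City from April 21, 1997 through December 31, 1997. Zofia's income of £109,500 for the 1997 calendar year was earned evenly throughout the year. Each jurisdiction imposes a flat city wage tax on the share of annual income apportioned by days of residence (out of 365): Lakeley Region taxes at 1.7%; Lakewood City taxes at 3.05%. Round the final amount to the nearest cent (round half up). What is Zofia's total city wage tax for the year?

£2,894.25

Lakeley Region, January 1 – April 20, 1997: 110 days → £109,500 × 1.7% × 110/365 = £561.0000
Lakewood City, April 21 – December 31, 1997: 255 days → £109,500 × 3.05% × 255/365 = £2,333.2500
Total = £2,894.2500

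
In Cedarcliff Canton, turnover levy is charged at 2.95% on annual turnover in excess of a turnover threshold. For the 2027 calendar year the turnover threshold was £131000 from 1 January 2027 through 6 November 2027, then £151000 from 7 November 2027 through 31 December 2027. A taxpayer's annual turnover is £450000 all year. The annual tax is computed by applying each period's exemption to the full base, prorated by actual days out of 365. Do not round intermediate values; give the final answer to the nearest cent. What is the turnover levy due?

1 January – 6 November 2027: 310 days, exemption £131000 → (£450000 − £131000) × 2.95% × 310/365 = £7992.4795
7 November – 31 December 2027: 55 days, exemption £151000 → (£450000 − £151000) × 2.95% × 55/365 = £1329.1164
Total = £9321.5959

£9321.60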